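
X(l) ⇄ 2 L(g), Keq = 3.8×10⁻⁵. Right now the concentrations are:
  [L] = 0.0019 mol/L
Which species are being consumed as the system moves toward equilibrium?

X (reactants)

(X is a pure liquid — omitted from Q.)
Q = [L]² = (0.0019)² = 3.6×10⁻⁶
Q = 3.6×10⁻⁶ < Keq = 3.8×10⁻⁵: net forward reaction.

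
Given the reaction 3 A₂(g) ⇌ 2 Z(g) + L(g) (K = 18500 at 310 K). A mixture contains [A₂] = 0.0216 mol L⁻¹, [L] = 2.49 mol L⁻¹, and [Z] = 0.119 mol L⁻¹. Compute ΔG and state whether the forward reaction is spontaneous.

Q = [Z]²·[L] / [A₂]³ = (0.119)²·(2.49) / (0.0216)³ = 3500
ΔG = RT ln(Q/K) = (8.314 J mol⁻¹ K⁻¹)(310 K) × ln(3500/18500)
   = (2.577 kJ/mol)(-1.665) = -4.29 kJ/mol
ΔG < 0, so the forward reaction is spontaneous (proceeds forward).

ΔG = -4.29 kJ/mol; the forward reaction is spontaneous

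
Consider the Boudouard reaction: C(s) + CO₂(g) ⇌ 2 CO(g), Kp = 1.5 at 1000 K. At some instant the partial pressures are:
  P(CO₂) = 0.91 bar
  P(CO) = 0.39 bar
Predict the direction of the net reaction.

in the forward direction

(C is a pure solid — omitted from Qp.)
Qp = P(CO)² / P(CO₂) = (0.39)² / (0.91) = 0.17
Qp = 0.17 < Kp = 1.5, so the forward reaction proceeds.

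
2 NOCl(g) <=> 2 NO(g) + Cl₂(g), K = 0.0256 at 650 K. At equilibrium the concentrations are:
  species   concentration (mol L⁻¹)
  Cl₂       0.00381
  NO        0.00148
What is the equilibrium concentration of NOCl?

At equilibrium, K = [NO]²·[Cl₂] / [NOCl]² = 0.0256.
(0.00148)²·(0.00381) / ([NOCl])² = 0.0256
[NOCl]² = 3.26×10⁻⁷ ⇒ [NOCl] = 5.71×10⁻⁴ mol L⁻¹

[NOCl] = 5.71×10⁻⁴ mol L⁻¹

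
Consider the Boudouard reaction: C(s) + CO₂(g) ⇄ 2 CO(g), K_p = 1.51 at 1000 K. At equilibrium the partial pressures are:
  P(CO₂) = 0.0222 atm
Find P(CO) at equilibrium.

P(CO) = 0.183 atm

(C is a pure solid — omitted from K_p.)
At equilibrium, K_p = P(CO)² / P(CO₂) = 1.51.
(P(CO))² / (0.0222) = 1.51
P(CO)² = 0.0335 ⇒ P(CO) = 0.183 atm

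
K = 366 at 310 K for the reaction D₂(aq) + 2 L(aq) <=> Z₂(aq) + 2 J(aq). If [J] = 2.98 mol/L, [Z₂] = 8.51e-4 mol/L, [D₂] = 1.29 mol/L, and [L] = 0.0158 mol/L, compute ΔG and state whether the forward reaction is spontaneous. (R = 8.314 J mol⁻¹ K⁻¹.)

ΔG = -7.08 kJ/mol; the forward reaction is spontaneous

Q = [Z₂]·[J]² / ([D₂]·[L]²) = (8.51e-4)·(2.98)² / ((1.29)·(0.0158)²) = 23.5
ΔG = RT ln(Q/K) = (8.314 J mol⁻¹ K⁻¹)(310 K) × ln(23.5/366)
   = (2.577 kJ/mol)(-2.746) = -7.08 kJ/mol
ΔG < 0, so the forward reaction is spontaneous (proceeds forward).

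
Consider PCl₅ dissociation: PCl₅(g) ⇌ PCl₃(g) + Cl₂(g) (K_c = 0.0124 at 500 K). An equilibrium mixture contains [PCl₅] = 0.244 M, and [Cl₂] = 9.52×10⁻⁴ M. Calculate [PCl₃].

At equilibrium, K_c = [PCl₃]·[Cl₂] / [PCl₅] = 0.0124.
([PCl₃])·(9.52×10⁻⁴) / (0.244) = 0.0124
[PCl₃] = 3.18 M

[PCl₃] = 3.18 M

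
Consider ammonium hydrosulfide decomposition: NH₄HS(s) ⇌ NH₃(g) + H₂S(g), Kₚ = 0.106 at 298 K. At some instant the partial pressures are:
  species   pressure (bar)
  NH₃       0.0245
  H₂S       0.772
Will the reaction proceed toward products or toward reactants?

(NH₄HS is a pure solid — omitted from Qₚ.)
Qₚ = P(NH₃)·P(H₂S) = (0.0245)·(0.772) = 0.0189
Qₚ = 0.0189 < Kₚ = 0.106, so the forward reaction proceeds.

toward products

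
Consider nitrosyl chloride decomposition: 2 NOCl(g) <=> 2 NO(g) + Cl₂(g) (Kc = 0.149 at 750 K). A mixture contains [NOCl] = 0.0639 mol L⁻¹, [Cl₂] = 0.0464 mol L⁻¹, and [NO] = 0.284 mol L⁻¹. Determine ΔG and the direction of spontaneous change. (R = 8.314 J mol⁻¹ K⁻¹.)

Qc = [NO]²·[Cl₂] / [NOCl]² = (0.284)²·(0.0464) / (0.0639)² = 0.917
ΔG = RT ln(Qc/Kc) = (8.314 J mol⁻¹ K⁻¹)(750 K) × ln(0.917/0.149)
   = (6.236 kJ/mol)(1.817) = 11.3 kJ/mol
ΔG > 0, so the forward reaction is non-spontaneous (proceeds in reverse).

ΔG = 11.3 kJ/mol; the forward reaction is non-spontaneous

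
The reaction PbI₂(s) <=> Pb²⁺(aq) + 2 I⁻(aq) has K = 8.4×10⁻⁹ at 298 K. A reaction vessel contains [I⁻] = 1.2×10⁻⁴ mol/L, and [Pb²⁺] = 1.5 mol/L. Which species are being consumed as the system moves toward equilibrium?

(PbI₂ is a pure solid — omitted from Q.)
Q = [Pb²⁺]·[I⁻]² = (1.5)·(1.2×10⁻⁴)² = 2.2×10⁻⁸
Q = 2.2×10⁻⁸ > K = 8.4×10⁻⁹: net reverse reaction.

Pb²⁺, I⁻ (products)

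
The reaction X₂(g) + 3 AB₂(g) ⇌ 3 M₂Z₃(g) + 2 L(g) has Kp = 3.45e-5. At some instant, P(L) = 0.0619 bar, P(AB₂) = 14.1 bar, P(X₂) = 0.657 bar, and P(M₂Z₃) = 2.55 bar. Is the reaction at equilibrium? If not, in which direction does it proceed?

neither direction; the system is at equilibrium

Qp = P(M₂Z₃)³·P(L)² / (P(X₂)·P(AB₂)³) = (2.55)³·(0.0619)² / ((0.657)·(14.1)³) = 3.45e-5
Qp = 3.45e-5 = Kp, so the system is already at equilibrium.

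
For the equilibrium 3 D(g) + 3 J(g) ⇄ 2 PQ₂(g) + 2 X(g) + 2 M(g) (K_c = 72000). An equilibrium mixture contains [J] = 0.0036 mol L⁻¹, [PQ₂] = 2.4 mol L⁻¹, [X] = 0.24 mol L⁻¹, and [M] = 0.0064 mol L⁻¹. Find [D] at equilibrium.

At equilibrium, K_c = [PQ₂]²·[X]²·[M]² / ([D]³·[J]³) = 72000.
(2.4)²·(0.24)²·(0.0064)² / (([D])³·(0.0036)³) = 72000
[D]³ = 0.00405 ⇒ [D] = 0.16 mol L⁻¹

[D] = 0.16 mol L⁻¹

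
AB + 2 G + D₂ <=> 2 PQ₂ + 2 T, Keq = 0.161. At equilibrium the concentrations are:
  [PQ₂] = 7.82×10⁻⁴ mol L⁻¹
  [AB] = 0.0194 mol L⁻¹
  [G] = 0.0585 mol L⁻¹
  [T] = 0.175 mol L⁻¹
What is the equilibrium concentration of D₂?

[D₂] = 0.00175 mol L⁻¹

At equilibrium, Keq = [PQ₂]²·[T]² / ([AB]·[G]²·[D₂]) = 0.161.
(7.82×10⁻⁴)²·(0.175)² / ((0.0194)·(0.0585)²·([D₂])) = 0.161
[D₂] = 0.00175 mol L⁻¹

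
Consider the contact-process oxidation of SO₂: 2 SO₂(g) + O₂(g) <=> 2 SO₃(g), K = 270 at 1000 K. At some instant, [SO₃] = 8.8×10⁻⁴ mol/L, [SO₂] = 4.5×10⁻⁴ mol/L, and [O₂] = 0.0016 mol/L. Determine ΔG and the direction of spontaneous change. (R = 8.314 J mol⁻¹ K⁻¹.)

ΔG = 18.1 kJ/mol; the forward reaction is non-spontaneous

Q = [SO₃]² / ([SO₂]²·[O₂]) = (8.8×10⁻⁴)² / ((4.5×10⁻⁴)²·(0.0016)) = 2390
ΔG = RT ln(Q/K) = (8.314 J mol⁻¹ K⁻¹)(1000 K) × ln(2390/270)
   = (8.314 kJ/mol)(2.181) = 18.1 kJ/mol
ΔG > 0, so the forward reaction is non-spontaneous (proceeds in reverse).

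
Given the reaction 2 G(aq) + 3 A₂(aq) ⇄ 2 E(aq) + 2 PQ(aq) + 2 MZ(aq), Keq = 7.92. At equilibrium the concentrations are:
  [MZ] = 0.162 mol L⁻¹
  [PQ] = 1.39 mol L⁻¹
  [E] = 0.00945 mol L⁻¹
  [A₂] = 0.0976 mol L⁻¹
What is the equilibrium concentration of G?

At equilibrium, Keq = [E]²·[PQ]²·[MZ]² / ([G]²·[A₂]³) = 7.92.
(0.00945)²·(1.39)²·(0.162)² / (([G])²·(0.0976)³) = 7.92
[G]² = 6.15×10⁻⁴ ⇒ [G] = 0.0248 mol L⁻¹

[G] = 0.0248 mol L⁻¹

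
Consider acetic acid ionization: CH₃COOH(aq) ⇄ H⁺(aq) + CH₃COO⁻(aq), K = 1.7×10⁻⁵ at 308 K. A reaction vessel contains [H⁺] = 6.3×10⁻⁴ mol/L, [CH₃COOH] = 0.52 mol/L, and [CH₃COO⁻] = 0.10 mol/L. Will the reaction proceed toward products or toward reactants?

reverse (toward reactants)

Q = [H⁺]·[CH₃COO⁻] / [CH₃COOH] = (6.3×10⁻⁴)·(0.10) / (0.52) = 1.2×10⁻⁴
Q = 1.2×10⁻⁴ > K = 1.7×10⁻⁵, so the reverse reaction proceeds.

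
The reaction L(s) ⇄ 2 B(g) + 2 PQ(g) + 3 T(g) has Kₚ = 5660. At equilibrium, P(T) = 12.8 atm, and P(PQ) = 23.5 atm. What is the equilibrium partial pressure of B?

(L is a pure solid — omitted from Kₚ.)
At equilibrium, Kₚ = P(B)²·P(PQ)²·P(T)³ = 5660.
(P(B))²·(23.5)²·(12.8)³ = 5660
P(B)² = 0.00489 ⇒ P(B) = 0.0699 atm

P(B) = 0.0699 atm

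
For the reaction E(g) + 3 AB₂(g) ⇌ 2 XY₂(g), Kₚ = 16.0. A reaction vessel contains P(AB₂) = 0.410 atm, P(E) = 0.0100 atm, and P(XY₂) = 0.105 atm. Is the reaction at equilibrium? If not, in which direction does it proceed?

Qₚ = P(XY₂)² / (P(E)·P(AB₂)³) = (0.105)² / ((0.0100)·(0.410)³) = 16.0
Qₚ = 16.0 = Kₚ, so the system is already at equilibrium.

no net change (already at equilibrium)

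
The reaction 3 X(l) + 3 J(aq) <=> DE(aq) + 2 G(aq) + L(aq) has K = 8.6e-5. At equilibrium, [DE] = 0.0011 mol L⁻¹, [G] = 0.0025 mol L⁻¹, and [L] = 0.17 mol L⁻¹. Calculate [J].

(X is a pure liquid — omitted from K.)
At equilibrium, K = [DE]·[G]²·[L] / [J]³ = 8.6e-5.
(0.0011)·(0.0025)²·(0.17) / ([J])³ = 8.6e-5
[J]³ = 1.36e-5 ⇒ [J] = 0.024 mol L⁻¹

[J] = 0.024 mol L⁻¹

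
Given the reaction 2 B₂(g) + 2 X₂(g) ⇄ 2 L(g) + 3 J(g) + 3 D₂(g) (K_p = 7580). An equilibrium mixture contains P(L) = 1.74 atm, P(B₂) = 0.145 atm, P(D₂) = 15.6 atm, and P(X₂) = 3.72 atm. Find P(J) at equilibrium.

At equilibrium, K_p = P(L)²·P(J)³·P(D₂)³ / (P(B₂)²·P(X₂)²) = 7580.
(1.74)²·(P(J))³·(15.6)³ / ((0.145)²·(3.72)²) = 7580
P(J)³ = 0.192 ⇒ P(J) = 0.577 atm

P(J) = 0.577 atm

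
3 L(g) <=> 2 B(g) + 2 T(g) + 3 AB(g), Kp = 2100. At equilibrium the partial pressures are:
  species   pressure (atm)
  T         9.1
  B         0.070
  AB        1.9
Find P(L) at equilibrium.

At equilibrium, Kp = P(B)²·P(T)²·P(AB)³ / P(L)³ = 2100.
(0.070)²·(9.1)²·(1.9)³ / (P(L))³ = 2100
P(L)³ = 0.00133 ⇒ P(L) = 0.11 atm

P(L) = 0.11 atm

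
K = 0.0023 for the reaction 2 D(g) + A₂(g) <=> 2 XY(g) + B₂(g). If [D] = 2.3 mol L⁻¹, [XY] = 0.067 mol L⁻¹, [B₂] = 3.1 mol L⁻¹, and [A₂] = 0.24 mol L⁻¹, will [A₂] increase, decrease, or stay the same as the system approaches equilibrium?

Q = [XY]²·[B₂] / ([D]²·[A₂]) = (0.067)²·(3.1) / ((2.3)²·(0.24)) = 0.011
Q = 0.011 > K = 0.0023: net reverse reaction.
A₂ is a reactant, so it increases.

increase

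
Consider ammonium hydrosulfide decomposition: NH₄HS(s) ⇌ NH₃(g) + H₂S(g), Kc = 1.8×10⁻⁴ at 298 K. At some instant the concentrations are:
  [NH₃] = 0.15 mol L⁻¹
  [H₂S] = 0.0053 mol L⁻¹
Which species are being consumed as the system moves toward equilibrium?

NH₃, H₂S (products)

(NH₄HS is a pure solid — omitted from Qc.)
Qc = [NH₃]·[H₂S] = (0.15)·(0.0053) = 8.0×10⁻⁴
Qc = 8.0×10⁻⁴ > Kc = 1.8×10⁻⁴: net reverse reaction.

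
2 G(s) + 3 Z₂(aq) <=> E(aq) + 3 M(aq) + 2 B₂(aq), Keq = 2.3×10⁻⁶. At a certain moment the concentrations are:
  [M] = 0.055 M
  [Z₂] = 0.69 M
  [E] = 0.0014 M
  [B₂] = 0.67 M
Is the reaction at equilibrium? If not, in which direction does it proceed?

(G is a pure solid — omitted from Q.)
Q = [E]·[M]³·[B₂]² / [Z₂]³ = (0.0014)·(0.055)³·(0.67)² / (0.69)³ = 3.2×10⁻⁷
Q = 3.2×10⁻⁷ < Keq = 2.3×10⁻⁶, so the forward reaction proceeds.

forward (toward products)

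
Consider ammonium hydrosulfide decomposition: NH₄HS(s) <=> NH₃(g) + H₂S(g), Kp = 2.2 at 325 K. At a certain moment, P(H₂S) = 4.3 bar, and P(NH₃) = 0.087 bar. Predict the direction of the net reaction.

(NH₄HS is a pure solid — omitted from Qp.)
Qp = P(NH₃)·P(H₂S) = (0.087)·(4.3) = 0.37
Qp = 0.37 < Kp = 2.2, so the forward reaction proceeds.

forward (toward products)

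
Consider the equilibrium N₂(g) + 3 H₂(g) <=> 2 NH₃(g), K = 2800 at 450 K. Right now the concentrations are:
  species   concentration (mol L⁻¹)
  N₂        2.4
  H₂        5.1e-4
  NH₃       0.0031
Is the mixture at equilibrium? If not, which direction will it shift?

no; Q > K, reaction proceeds in reverse

Q = [NH₃]² / ([N₂]·[H₂]³) = (0.0031)² / ((2.4)·(5.1e-4)³) = 30000
Q = 30000 > K = 2800: net reverse reaction.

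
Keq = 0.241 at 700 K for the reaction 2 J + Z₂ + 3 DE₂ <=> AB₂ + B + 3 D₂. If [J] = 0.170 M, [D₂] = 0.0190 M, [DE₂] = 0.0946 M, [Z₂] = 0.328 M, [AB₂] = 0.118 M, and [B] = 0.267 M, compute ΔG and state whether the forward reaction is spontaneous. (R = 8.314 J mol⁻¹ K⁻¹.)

ΔG = -12.8 kJ/mol; the forward reaction is spontaneous

Q = [AB₂]·[B]·[D₂]³ / ([J]²·[Z₂]·[DE₂]³) = (0.118)·(0.267)·(0.0190)³ / ((0.170)²·(0.328)·(0.0946)³) = 0.0269
ΔG = RT ln(Q/Keq) = (8.314 J mol⁻¹ K⁻¹)(700 K) × ln(0.0269/0.241)
   = (5.820 kJ/mol)(-2.193) = -12.8 kJ/mol
ΔG < 0, so the forward reaction is spontaneous (proceeds forward).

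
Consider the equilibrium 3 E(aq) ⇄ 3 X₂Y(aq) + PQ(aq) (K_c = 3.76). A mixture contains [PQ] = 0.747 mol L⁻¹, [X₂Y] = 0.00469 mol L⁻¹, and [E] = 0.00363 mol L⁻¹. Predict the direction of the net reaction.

to the right

Q_c = [X₂Y]³·[PQ] / [E]³ = (0.00469)³·(0.747) / (0.00363)³ = 1.61
Q_c = 1.61 < K_c = 3.76, so the forward reaction proceeds.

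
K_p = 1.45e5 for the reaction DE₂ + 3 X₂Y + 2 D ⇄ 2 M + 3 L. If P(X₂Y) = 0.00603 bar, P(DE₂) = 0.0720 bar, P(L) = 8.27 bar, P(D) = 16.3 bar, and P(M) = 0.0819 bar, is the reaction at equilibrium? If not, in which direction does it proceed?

Q_p = P(M)²·P(L)³ / (P(DE₂)·P(X₂Y)³·P(D)²) = (0.0819)²·(8.27)³ / ((0.0720)·(0.00603)³·(16.3)²) = 9.05e5
Q_p = 9.05e5 > K_p = 1.45e5, so the reverse reaction proceeds.

to the left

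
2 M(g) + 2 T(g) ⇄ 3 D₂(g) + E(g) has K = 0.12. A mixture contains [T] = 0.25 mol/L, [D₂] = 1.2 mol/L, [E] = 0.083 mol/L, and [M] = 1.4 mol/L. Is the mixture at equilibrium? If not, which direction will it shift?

no; Q > K, reaction proceeds in reverse

Q = [D₂]³·[E] / ([M]²·[T]²) = (1.2)³·(0.083) / ((1.4)²·(0.25)²) = 1.2
Q = 1.2 > K = 0.12: net reverse reaction.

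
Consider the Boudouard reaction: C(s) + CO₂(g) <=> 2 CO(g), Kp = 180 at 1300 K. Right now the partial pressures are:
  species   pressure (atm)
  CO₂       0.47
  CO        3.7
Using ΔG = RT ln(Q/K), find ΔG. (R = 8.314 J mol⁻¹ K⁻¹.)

ΔG = -19.7 kJ/mol

(C is a pure solid — omitted from Qp.)
Qp = P(CO)² / P(CO₂) = (3.7)² / (0.47) = 29.1
ΔG = RT ln(Qp/Kp) = (8.314 J mol⁻¹ K⁻¹)(1300 K) × ln(29.1/180)
   = (10.81 kJ/mol)(-1.822) = -19.7 kJ/mol
ΔG < 0, so the forward reaction is spontaneous (proceeds forward).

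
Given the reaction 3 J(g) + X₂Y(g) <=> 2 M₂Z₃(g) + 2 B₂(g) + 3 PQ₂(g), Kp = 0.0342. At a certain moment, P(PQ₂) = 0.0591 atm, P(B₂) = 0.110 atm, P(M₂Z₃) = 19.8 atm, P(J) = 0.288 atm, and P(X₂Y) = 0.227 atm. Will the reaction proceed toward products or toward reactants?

toward reactants

Qp = P(M₂Z₃)²·P(B₂)²·P(PQ₂)³ / (P(J)³·P(X₂Y)) = (19.8)²·(0.110)²·(0.0591)³ / ((0.288)³·(0.227)) = 0.181
Qp = 0.181 > Kp = 0.0342, so the reverse reaction proceeds.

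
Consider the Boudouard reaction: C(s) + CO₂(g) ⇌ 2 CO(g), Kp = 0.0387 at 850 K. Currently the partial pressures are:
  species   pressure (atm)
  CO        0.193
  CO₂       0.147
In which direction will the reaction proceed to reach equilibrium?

(C is a pure solid — omitted from Qp.)
Qp = P(CO)² / P(CO₂) = (0.193)² / (0.147) = 0.253
Qp = 0.253 > Kp = 0.0387, so the reverse reaction proceeds.

toward reactants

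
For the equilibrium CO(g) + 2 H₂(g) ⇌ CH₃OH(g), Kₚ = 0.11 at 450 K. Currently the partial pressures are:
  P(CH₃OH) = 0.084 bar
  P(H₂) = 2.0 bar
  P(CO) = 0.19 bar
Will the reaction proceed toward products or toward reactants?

Qₚ = P(CH₃OH) / (P(CO)·P(H₂)²) = (0.084) / ((0.19)·(2.0)²) = 0.11
Qₚ = 0.11 = Kₚ, so the system is already at equilibrium.

neither direction; the system is at equilibrium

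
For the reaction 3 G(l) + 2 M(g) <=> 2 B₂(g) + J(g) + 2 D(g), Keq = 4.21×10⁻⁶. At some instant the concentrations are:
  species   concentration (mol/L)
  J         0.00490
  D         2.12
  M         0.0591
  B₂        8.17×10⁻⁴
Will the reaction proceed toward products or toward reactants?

(G is a pure liquid — omitted from Q.)
Q = [B₂]²·[J]·[D]² / [M]² = (8.17×10⁻⁴)²·(0.00490)·(2.12)² / (0.0591)² = 4.21×10⁻⁶
Q = 4.21×10⁻⁶ = Keq, so the system is already at equilibrium.

no net change (already at equilibrium)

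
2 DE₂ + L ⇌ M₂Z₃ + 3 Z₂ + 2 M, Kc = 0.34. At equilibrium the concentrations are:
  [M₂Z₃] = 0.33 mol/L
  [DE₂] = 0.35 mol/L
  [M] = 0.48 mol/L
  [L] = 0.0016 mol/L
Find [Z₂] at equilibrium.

At equilibrium, Kc = [M₂Z₃]·[Z₂]³·[M]² / ([DE₂]²·[L]) = 0.34.
(0.33)·([Z₂])³·(0.48)² / ((0.35)²·(0.0016)) = 0.34
[Z₂]³ = 8.76e-4 ⇒ [Z₂] = 0.096 mol/L

[Z₂] = 0.096 mol/L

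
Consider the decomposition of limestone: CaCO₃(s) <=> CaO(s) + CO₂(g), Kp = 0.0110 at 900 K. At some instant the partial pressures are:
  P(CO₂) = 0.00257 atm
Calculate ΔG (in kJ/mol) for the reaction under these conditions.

ΔG = -10.9 kJ/mol

(CaCO₃, CaO are pure solids — omitted from Qp.)
Qp = P(CO₂) = 0.00257
ΔG = RT ln(Qp/Kp) = (8.314 J mol⁻¹ K⁻¹)(900 K) × ln(0.00257/0.0110)
   = (7.483 kJ/mol)(-1.454) = -10.9 kJ/mol
ΔG < 0, so the forward reaction is spontaneous (proceeds forward).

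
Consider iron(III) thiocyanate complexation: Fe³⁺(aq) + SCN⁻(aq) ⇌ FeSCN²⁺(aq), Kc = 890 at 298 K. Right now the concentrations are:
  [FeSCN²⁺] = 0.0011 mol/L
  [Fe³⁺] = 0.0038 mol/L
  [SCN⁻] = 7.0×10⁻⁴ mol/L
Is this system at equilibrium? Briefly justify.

Qc = [FeSCN²⁺] / ([Fe³⁺]·[SCN⁻]) = (0.0011) / ((0.0038)·(7.0×10⁻⁴)) = 410
Qc = 410 < Kc = 890: net forward reaction.

no; Q < K, reaction proceeds forward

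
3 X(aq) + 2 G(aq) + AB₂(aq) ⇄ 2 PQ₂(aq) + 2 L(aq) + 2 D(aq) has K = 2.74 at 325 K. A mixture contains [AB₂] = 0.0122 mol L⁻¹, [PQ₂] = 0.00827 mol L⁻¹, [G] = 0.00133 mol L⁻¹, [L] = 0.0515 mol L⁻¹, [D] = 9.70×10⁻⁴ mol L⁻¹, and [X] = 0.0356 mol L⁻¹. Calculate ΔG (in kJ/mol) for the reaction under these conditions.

Q = [PQ₂]²·[L]²·[D]² / ([X]³·[G]²·[AB₂]) = (0.00827)²·(0.0515)²·(9.70×10⁻⁴)² / ((0.0356)³·(0.00133)²·(0.0122)) = 0.175
ΔG = RT ln(Q/K) = (8.314 J mol⁻¹ K⁻¹)(325 K) × ln(0.175/2.74)
   = (2.702 kJ/mol)(-2.751) = -7.43 kJ/mol
ΔG < 0, so the forward reaction is spontaneous (proceeds forward).

ΔG = -7.43 kJ/mol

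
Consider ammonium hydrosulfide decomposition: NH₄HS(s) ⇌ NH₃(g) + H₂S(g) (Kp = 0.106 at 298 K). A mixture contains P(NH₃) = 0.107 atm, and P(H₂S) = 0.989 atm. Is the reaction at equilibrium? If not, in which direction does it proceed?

(NH₄HS is a pure solid — omitted from Qp.)
Qp = P(NH₃)·P(H₂S) = (0.107)·(0.989) = 0.106
Qp = 0.106 = Kp, so the system is already at equilibrium.

at equilibrium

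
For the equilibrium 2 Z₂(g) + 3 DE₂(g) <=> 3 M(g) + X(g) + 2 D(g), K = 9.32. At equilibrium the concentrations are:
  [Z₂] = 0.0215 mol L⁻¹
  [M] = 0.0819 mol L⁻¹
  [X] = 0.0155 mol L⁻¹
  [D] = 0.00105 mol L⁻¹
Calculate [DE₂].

At equilibrium, K = [M]³·[X]·[D]² / ([Z₂]²·[DE₂]³) = 9.32.
(0.0819)³·(0.0155)·(0.00105)² / ((0.0215)²·([DE₂])³) = 9.32
[DE₂]³ = 2.18e-9 ⇒ [DE₂] = 0.00130 mol L⁻¹

[DE₂] = 0.00130 mol L⁻¹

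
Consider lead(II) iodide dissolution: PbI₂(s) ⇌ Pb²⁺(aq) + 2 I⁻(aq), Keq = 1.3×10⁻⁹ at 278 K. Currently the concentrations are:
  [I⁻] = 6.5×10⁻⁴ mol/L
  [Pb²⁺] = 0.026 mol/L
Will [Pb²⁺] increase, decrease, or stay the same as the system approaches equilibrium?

decrease

(PbI₂ is a pure solid — omitted from Q.)
Q = [Pb²⁺]·[I⁻]² = (0.026)·(6.5×10⁻⁴)² = 1.1×10⁻⁸
Q = 1.1×10⁻⁸ > Keq = 1.3×10⁻⁹: net reverse reaction.
Pb²⁺ is a product, so it decreases.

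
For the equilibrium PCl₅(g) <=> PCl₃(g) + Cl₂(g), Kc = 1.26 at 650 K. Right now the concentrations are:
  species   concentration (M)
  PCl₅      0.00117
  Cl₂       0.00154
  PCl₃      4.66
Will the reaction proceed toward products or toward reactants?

Qc = [PCl₃]·[Cl₂] / [PCl₅] = (4.66)·(0.00154) / (0.00117) = 6.13
Qc = 6.13 > Kc = 1.26, so the reverse reaction proceeds.

reverse (toward reactants)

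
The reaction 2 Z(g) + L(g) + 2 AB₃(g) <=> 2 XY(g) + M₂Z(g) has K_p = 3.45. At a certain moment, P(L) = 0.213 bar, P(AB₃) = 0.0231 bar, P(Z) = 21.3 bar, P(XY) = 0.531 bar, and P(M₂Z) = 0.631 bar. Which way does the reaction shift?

no net change (already at equilibrium)

Q_p = P(XY)²·P(M₂Z) / (P(Z)²·P(L)·P(AB₃)²) = (0.531)²·(0.631) / ((21.3)²·(0.213)·(0.0231)²) = 3.45
Q_p = 3.45 = K_p, so the system is already at equilibrium.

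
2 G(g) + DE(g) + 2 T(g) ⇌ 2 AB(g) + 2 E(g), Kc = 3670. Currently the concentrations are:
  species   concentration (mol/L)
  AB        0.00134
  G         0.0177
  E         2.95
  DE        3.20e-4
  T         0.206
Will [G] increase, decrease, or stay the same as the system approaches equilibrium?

Qc = [AB]²·[E]² / ([G]²·[DE]·[T]²) = (0.00134)²·(2.95)² / ((0.0177)²·(3.20e-4)·(0.206)²) = 3670
Qc = 3670 = Kc; the system is at equilibrium.

stay the same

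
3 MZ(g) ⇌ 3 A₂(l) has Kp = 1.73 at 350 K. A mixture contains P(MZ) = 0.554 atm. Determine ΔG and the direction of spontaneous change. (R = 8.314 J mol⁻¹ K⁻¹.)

(A₂ is a pure liquid — omitted from Qp.)
Qp = 1 / P(MZ)³ = 1 / (0.554)³ = 5.88
ΔG = RT ln(Qp/Kp) = (8.314 J mol⁻¹ K⁻¹)(350 K) × ln(5.88/1.73)
   = (2.910 kJ/mol)(1.223) = 3.56 kJ/mol
ΔG > 0, so the forward reaction is non-spontaneous (proceeds in reverse).

ΔG = 3.56 kJ/mol; the forward reaction is non-spontaneous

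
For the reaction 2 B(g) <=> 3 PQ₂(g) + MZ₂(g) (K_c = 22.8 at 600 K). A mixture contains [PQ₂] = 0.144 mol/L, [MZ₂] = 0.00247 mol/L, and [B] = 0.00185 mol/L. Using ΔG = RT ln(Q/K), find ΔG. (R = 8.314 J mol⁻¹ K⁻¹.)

Q_c = [PQ₂]³·[MZ₂] / [B]² = (0.144)³·(0.00247) / (0.00185)² = 2.15
ΔG = RT ln(Q_c/K_c) = (8.314 J mol⁻¹ K⁻¹)(600 K) × ln(2.15/22.8)
   = (4.988 kJ/mol)(-2.361) = -11.8 kJ/mol
ΔG < 0, so the forward reaction is spontaneous (proceeds forward).

ΔG = -11.8 kJ/mol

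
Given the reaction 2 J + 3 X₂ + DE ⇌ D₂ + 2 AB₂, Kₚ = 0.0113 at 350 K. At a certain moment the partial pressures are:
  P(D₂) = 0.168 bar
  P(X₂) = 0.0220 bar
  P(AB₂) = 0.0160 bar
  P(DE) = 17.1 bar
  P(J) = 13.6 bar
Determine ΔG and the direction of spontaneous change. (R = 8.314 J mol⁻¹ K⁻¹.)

Qₚ = P(D₂)·P(AB₂)² / (P(J)²·P(X₂)³·P(DE)) = (0.168)·(0.0160)² / ((13.6)²·(0.0220)³·(17.1)) = 0.00128
ΔG = RT ln(Qₚ/Kₚ) = (8.314 J mol⁻¹ K⁻¹)(350 K) × ln(0.00128/0.0113)
   = (2.910 kJ/mol)(-2.178) = -6.34 kJ/mol
ΔG < 0, so the forward reaction is spontaneous (proceeds forward).

ΔG = -6.34 kJ/mol; the forward reaction is spontaneous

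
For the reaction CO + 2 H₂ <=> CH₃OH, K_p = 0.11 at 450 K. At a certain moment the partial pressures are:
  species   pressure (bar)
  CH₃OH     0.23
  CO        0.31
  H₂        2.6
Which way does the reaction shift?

Q_p = P(CH₃OH) / (P(CO)·P(H₂)²) = (0.23) / ((0.31)·(2.6)²) = 0.11
Q_p = 0.11 = K_p, so the system is already at equilibrium.

no net change (already at equilibrium)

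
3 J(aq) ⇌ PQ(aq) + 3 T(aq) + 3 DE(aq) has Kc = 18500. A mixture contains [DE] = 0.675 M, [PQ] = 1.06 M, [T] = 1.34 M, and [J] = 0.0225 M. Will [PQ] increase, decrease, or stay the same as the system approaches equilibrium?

Qc = [PQ]·[T]³·[DE]³ / [J]³ = (1.06)·(1.34)³·(0.675)³ / (0.0225)³ = 68900
Qc = 68900 > Kc = 18500: net reverse reaction.
PQ is a product, so it decreases.

decrease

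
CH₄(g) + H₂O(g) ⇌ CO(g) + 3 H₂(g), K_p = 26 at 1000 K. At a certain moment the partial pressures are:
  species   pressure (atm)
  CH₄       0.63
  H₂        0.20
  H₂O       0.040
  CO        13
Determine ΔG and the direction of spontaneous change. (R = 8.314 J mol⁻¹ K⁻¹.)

ΔG = -15.3 kJ/mol; the forward reaction is spontaneous

Q_p = P(CO)·P(H₂)³ / (P(CH₄)·P(H₂O)) = (13)·(0.20)³ / ((0.63)·(0.040)) = 4.13
ΔG = RT ln(Q_p/K_p) = (8.314 J mol⁻¹ K⁻¹)(1000 K) × ln(4.13/26)
   = (8.314 kJ/mol)(-1.840) = -15.3 kJ/mol
ΔG < 0, so the forward reaction is spontaneous (proceeds forward).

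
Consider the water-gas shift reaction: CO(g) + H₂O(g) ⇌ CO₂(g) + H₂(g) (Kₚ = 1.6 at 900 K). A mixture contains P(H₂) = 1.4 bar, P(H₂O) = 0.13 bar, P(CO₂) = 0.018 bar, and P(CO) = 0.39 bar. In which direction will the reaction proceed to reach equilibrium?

Qₚ = P(CO₂)·P(H₂) / (P(CO)·P(H₂O)) = (0.018)·(1.4) / ((0.39)·(0.13)) = 0.50
Qₚ = 0.50 < Kₚ = 1.6, so the forward reaction proceeds.

forward (toward products)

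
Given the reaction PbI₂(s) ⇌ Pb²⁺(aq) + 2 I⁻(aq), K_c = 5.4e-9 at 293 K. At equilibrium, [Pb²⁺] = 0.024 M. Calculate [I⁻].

(PbI₂ is a pure solid — omitted from K_c.)
At equilibrium, K_c = [Pb²⁺]·[I⁻]² = 5.4e-9.
(0.024)·([I⁻])² = 5.4e-9
[I⁻]² = 2.25e-7 ⇒ [I⁻] = 4.7e-4 M

[I⁻] = 4.7e-4 M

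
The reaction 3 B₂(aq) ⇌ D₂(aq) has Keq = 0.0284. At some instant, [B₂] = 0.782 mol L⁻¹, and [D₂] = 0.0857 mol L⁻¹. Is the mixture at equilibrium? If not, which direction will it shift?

no; Q > K, reaction proceeds in reverse

Q = [D₂] / [B₂]³ = (0.0857) / (0.782)³ = 0.179
Q = 0.179 > Keq = 0.0284: net reverse reaction.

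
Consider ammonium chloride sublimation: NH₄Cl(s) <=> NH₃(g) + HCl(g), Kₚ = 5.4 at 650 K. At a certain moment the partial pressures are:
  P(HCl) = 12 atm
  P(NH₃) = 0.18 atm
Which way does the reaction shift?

(NH₄Cl is a pure solid — omitted from Qₚ.)
Qₚ = P(NH₃)·P(HCl) = (0.18)·(12) = 2.2
Qₚ = 2.2 < Kₚ = 5.4, so the forward reaction proceeds.

to the right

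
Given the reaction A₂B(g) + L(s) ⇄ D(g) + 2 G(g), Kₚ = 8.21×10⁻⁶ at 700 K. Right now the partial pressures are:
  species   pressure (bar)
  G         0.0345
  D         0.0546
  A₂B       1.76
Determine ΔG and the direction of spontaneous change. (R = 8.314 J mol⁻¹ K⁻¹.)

(L is a pure solid — omitted from Qₚ.)
Qₚ = P(D)·P(G)² / P(A₂B) = (0.0546)·(0.0345)² / (1.76) = 3.69×10⁻⁵
ΔG = RT ln(Qₚ/Kₚ) = (8.314 J mol⁻¹ K⁻¹)(700 K) × ln(3.69×10⁻⁵/8.21×10⁻⁶)
   = (5.820 kJ/mol)(1.503) = 8.75 kJ/mol
ΔG > 0, so the forward reaction is non-spontaneous (proceeds in reverse).

ΔG = 8.75 kJ/mol; the forward reaction is non-spontaneous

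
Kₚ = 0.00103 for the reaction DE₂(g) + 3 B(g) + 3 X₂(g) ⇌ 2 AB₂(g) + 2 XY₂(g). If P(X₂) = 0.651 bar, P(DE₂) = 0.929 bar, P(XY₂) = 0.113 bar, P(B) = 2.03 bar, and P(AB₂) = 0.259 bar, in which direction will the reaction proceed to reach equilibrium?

Qₚ = P(AB₂)²·P(XY₂)² / (P(DE₂)·P(B)³·P(X₂)³) = (0.259)²·(0.113)² / ((0.929)·(2.03)³·(0.651)³) = 3.99×10⁻⁴
Qₚ = 3.99×10⁻⁴ < Kₚ = 0.00103, so the forward reaction proceeds.

toward products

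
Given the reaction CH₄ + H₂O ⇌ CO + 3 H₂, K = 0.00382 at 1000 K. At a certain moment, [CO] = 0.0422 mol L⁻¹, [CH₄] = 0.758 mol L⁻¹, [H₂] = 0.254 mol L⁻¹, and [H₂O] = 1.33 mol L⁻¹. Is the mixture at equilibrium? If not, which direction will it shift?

no; Q < K, reaction proceeds forward

Q = [CO]·[H₂]³ / ([CH₄]·[H₂O]) = (0.0422)·(0.254)³ / ((0.758)·(1.33)) = 6.86×10⁻⁴
Q = 6.86×10⁻⁴ < K = 0.00382: net forward reaction.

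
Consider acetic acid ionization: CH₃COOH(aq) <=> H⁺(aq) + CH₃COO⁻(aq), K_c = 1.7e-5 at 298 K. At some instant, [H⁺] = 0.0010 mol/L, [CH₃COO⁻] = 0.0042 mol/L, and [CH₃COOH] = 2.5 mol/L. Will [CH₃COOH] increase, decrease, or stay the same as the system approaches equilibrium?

decrease

Q_c = [H⁺]·[CH₃COO⁻] / [CH₃COOH] = (0.0010)·(0.0042) / (2.5) = 1.7e-6
Q_c = 1.7e-6 < K_c = 1.7e-5: net forward reaction.
CH₃COOH is a reactant, so it decreases.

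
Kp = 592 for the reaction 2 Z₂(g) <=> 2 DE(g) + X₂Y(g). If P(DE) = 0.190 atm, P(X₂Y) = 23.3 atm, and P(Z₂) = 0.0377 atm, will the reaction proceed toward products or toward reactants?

neither direction; the system is at equilibrium

Qp = P(DE)²·P(X₂Y) / P(Z₂)² = (0.190)²·(23.3) / (0.0377)² = 592
Qp = 592 = Kp, so the system is already at equilibrium.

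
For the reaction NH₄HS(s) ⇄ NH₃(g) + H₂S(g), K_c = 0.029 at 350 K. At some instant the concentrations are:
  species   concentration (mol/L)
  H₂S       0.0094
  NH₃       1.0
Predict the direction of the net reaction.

(NH₄HS is a pure solid — omitted from Q_c.)
Q_c = [NH₃]·[H₂S] = (1.0)·(0.0094) = 0.0094
Q_c = 0.0094 < K_c = 0.029, so the forward reaction proceeds.

in the forward direction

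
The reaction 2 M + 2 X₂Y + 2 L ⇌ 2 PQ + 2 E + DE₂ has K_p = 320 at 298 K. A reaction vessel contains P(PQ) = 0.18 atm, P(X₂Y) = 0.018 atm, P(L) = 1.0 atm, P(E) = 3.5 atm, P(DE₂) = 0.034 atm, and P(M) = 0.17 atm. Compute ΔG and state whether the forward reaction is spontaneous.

ΔG = 3.73 kJ/mol; the forward reaction is non-spontaneous

Q_p = P(PQ)²·P(E)²·P(DE₂) / (P(M)²·P(X₂Y)²·P(L)²) = (0.18)²·(3.5)²·(0.034) / ((0.17)²·(0.018)²·(1.0)²) = 1440
ΔG = RT ln(Q_p/K_p) = (8.314 J mol⁻¹ K⁻¹)(298 K) × ln(1440/320)
   = (2.478 kJ/mol)(1.504) = 3.73 kJ/mol
ΔG > 0, so the forward reaction is non-spontaneous (proceeds in reverse).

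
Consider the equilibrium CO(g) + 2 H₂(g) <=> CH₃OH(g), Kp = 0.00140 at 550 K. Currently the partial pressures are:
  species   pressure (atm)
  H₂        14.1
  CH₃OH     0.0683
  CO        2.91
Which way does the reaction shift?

Qp = P(CH₃OH) / (P(CO)·P(H₂)²) = (0.0683) / ((2.91)·(14.1)²) = 1.18×10⁻⁴
Qp = 1.18×10⁻⁴ < Kp = 0.00140, so the forward reaction proceeds.

to the right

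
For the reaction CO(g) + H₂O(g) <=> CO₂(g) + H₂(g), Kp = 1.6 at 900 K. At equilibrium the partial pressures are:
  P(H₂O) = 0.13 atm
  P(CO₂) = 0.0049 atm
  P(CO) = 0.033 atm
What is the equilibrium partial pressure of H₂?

P(H₂) = 1.4 atm

At equilibrium, Kp = P(CO₂)·P(H₂) / (P(CO)·P(H₂O)) = 1.6.
(0.0049)·(P(H₂)) / ((0.033)·(0.13)) = 1.6
P(H₂) = 1.40 = 1.4 atm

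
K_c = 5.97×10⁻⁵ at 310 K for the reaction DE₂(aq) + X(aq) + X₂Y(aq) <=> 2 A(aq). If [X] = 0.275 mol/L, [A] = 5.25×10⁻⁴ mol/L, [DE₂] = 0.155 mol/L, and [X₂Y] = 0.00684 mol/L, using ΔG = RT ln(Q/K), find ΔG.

Q_c = [A]² / ([DE₂]·[X]·[X₂Y]) = (5.25×10⁻⁴)² / ((0.155)·(0.275)·(0.00684)) = 9.45×10⁻⁴
ΔG = RT ln(Q_c/K_c) = (8.314 J mol⁻¹ K⁻¹)(310 K) × ln(9.45×10⁻⁴/5.97×10⁻⁵)
   = (2.577 kJ/mol)(2.762) = 7.12 kJ/mol
ΔG > 0, so the forward reaction is non-spontaneous (proceeds in reverse).

ΔG = 7.12 kJ/mol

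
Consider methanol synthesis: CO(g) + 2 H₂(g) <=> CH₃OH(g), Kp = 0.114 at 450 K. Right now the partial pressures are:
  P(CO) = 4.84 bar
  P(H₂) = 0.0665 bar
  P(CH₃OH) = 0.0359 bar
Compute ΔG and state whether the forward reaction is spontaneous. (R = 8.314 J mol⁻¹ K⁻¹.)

ΔG = 10.1 kJ/mol; the forward reaction is non-spontaneous

Qp = P(CH₃OH) / (P(CO)·P(H₂)²) = (0.0359) / ((4.84)·(0.0665)²) = 1.68
ΔG = RT ln(Qp/Kp) = (8.314 J mol⁻¹ K⁻¹)(450 K) × ln(1.68/0.114)
   = (3.741 kJ/mol)(2.690) = 10.1 kJ/mol
ΔG > 0, so the forward reaction is non-spontaneous (proceeds in reverse).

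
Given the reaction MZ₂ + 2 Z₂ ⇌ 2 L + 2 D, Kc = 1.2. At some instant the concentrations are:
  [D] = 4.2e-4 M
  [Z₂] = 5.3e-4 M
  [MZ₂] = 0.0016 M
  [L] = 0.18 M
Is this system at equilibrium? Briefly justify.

no; Q > K, reaction proceeds in reverse

Qc = [L]²·[D]² / ([MZ₂]·[Z₂]²) = (0.18)²·(4.2e-4)² / ((0.0016)·(5.3e-4)²) = 13
Qc = 13 > Kc = 1.2: net reverse reaction.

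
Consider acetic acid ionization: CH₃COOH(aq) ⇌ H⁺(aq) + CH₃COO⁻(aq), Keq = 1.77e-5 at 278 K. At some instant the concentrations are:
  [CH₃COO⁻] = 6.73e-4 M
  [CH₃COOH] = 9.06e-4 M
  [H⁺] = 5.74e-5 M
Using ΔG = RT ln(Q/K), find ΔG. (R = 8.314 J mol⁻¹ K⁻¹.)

Q = [H⁺]·[CH₃COO⁻] / [CH₃COOH] = (5.74e-5)·(6.73e-4) / (9.06e-4) = 4.26e-5
ΔG = RT ln(Q/Keq) = (8.314 J mol⁻¹ K⁻¹)(278 K) × ln(4.26e-5/1.77e-5)
   = (2.311 kJ/mol)(0.8783) = 2.03 kJ/mol
ΔG > 0, so the forward reaction is non-spontaneous (proceeds in reverse).

ΔG = 2.03 kJ/mol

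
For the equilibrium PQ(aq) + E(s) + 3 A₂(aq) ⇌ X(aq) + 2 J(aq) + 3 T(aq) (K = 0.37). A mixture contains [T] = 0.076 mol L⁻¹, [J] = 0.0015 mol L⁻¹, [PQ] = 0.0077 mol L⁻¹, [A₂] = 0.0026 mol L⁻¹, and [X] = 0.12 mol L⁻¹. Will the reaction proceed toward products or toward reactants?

to the left

(E is a pure solid — omitted from Q.)
Q = [X]·[J]²·[T]³ / ([PQ]·[A₂]³) = (0.12)·(0.0015)²·(0.076)³ / ((0.0077)·(0.0026)³) = 0.88
Q = 0.88 > K = 0.37, so the reverse reaction proceeds.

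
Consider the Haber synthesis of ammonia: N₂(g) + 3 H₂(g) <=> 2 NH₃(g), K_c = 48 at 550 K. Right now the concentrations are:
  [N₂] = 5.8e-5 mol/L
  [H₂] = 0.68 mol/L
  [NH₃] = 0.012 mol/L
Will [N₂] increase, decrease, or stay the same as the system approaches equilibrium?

decrease

Q_c = [NH₃]² / ([N₂]·[H₂]³) = (0.012)² / ((5.8e-5)·(0.68)³) = 7.9
Q_c = 7.9 < K_c = 48: net forward reaction.
N₂ is a reactant, so it decreases.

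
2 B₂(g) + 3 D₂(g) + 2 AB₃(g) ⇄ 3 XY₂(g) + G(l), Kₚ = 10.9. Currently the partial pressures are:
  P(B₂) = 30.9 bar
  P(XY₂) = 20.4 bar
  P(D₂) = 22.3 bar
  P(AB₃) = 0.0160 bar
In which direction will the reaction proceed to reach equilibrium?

in the forward direction

(G is a pure liquid — omitted from Qₚ.)
Qₚ = P(XY₂)³ / (P(B₂)²·P(D₂)³·P(AB₃)²) = (20.4)³ / ((30.9)²·(22.3)³·(0.0160)²) = 3.13
Qₚ = 3.13 < Kₚ = 10.9, so the forward reaction proceeds.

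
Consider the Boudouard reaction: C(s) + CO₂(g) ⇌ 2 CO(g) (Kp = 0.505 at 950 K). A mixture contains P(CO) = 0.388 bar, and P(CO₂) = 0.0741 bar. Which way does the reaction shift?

toward reactants

(C is a pure solid — omitted from Qp.)
Qp = P(CO)² / P(CO₂) = (0.388)² / (0.0741) = 2.03
Qp = 2.03 > Kp = 0.505, so the reverse reaction proceeds.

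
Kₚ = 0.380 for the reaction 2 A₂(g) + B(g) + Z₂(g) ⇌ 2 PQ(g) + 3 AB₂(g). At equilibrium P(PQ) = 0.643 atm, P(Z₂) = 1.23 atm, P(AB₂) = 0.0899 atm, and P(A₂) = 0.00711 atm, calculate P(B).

P(B) = 12.7 atm

At equilibrium, Kₚ = P(PQ)²·P(AB₂)³ / (P(A₂)²·P(B)·P(Z₂)) = 0.380.
(0.643)²·(0.0899)³ / ((0.00711)²·(P(B))·(1.23)) = 0.380
P(B) = 12.7 atm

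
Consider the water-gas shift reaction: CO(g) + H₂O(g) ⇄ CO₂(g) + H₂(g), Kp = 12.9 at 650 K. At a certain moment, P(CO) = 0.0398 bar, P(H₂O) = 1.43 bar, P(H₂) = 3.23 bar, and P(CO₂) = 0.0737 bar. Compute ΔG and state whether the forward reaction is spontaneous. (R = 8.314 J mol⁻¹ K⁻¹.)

ΔG = -6.09 kJ/mol; the forward reaction is spontaneous

Qp = P(CO₂)·P(H₂) / (P(CO)·P(H₂O)) = (0.0737)·(3.23) / ((0.0398)·(1.43)) = 4.18
ΔG = RT ln(Qp/Kp) = (8.314 J mol⁻¹ K⁻¹)(650 K) × ln(4.18/12.9)
   = (5.404 kJ/mol)(-1.127) = -6.09 kJ/mol
ΔG < 0, so the forward reaction is spontaneous (proceeds forward).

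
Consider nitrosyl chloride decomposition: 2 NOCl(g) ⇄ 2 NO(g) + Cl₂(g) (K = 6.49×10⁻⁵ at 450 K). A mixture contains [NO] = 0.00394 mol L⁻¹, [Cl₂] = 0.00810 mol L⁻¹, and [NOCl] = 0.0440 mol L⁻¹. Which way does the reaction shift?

neither direction; the system is at equilibrium

Q = [NO]²·[Cl₂] / [NOCl]² = (0.00394)²·(0.00810) / (0.0440)² = 6.49×10⁻⁵
Q = 6.49×10⁻⁵ = K, so the system is already at equilibrium.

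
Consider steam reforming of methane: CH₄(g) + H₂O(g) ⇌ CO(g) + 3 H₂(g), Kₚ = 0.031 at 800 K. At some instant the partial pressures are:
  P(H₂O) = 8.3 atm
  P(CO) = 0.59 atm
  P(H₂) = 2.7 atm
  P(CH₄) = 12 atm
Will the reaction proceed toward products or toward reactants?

Qₚ = P(CO)·P(H₂)³ / (P(CH₄)·P(H₂O)) = (0.59)·(2.7)³ / ((12)·(8.3)) = 0.12
Qₚ = 0.12 > Kₚ = 0.031, so the reverse reaction proceeds.

reverse (toward reactants)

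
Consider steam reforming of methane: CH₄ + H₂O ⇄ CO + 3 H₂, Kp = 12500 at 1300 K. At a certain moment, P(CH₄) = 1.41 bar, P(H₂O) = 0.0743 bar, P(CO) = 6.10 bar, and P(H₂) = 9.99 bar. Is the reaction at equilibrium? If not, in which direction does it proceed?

to the left

Qp = P(CO)·P(H₂)³ / (P(CH₄)·P(H₂O)) = (6.10)·(9.99)³ / ((1.41)·(0.0743)) = 58100
Qp = 58100 > Kp = 12500, so the reverse reaction proceeds.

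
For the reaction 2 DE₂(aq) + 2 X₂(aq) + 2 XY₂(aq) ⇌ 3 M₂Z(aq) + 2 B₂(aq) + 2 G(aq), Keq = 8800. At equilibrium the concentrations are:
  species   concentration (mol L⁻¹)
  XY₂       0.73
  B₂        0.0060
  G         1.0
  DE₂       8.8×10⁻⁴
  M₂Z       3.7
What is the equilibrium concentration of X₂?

[X₂] = 0.71 mol L⁻¹

At equilibrium, Keq = [M₂Z]³·[B₂]²·[G]² / ([DE₂]²·[X₂]²·[XY₂]²) = 8800.
(3.7)³·(0.0060)²·(1.0)² / ((8.8×10⁻⁴)²·([X₂])²·(0.73)²) = 8800
[X₂]² = 0.502 ⇒ [X₂] = 0.71 mol L⁻¹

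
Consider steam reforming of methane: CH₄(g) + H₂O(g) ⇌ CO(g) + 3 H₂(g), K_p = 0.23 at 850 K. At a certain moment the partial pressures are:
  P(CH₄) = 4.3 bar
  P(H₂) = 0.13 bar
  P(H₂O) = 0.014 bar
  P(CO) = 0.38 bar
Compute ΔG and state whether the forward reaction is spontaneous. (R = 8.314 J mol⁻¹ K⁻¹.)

Q_p = P(CO)·P(H₂)³ / (P(CH₄)·P(H₂O)) = (0.38)·(0.13)³ / ((4.3)·(0.014)) = 0.0139
ΔG = RT ln(Q_p/K_p) = (8.314 J mol⁻¹ K⁻¹)(850 K) × ln(0.0139/0.23)
   = (7.067 kJ/mol)(-2.806) = -19.8 kJ/mol
ΔG < 0, so the forward reaction is spontaneous (proceeds forward).

ΔG = -19.8 kJ/mol; the forward reaction is spontaneous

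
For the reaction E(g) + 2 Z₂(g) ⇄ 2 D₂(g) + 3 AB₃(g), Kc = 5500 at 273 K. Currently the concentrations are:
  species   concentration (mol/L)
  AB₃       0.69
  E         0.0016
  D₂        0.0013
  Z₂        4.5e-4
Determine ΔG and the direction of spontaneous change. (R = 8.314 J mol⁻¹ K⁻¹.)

Qc = [D₂]²·[AB₃]³ / ([E]·[Z₂]²) = (0.0013)²·(0.69)³ / ((0.0016)·(4.5e-4)²) = 1710
ΔG = RT ln(Qc/Kc) = (8.314 J mol⁻¹ K⁻¹)(273 K) × ln(1710/5500)
   = (2.270 kJ/mol)(-1.168) = -2.65 kJ/mol
ΔG < 0, so the forward reaction is spontaneous (proceeds forward).

ΔG = -2.65 kJ/mol; the forward reaction is spontaneous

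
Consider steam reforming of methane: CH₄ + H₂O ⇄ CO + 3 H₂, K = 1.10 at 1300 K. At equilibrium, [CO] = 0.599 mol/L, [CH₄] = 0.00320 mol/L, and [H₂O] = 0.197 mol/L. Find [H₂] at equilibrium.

[H₂] = 0.105 mol/L

At equilibrium, K = [CO]·[H₂]³ / ([CH₄]·[H₂O]) = 1.10.
(0.599)·([H₂])³ / ((0.00320)·(0.197)) = 1.10
[H₂]³ = 0.00116 ⇒ [H₂] = 0.105 mol/L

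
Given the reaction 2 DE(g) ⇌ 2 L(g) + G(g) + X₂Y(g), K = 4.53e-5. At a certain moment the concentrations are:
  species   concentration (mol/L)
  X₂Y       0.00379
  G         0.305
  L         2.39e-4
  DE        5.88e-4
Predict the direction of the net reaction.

to the left

Q = [L]²·[G]·[X₂Y] / [DE]² = (2.39e-4)²·(0.305)·(0.00379) / (5.88e-4)² = 1.91e-4
Q = 1.91e-4 > K = 4.53e-5, so the reverse reaction proceeds.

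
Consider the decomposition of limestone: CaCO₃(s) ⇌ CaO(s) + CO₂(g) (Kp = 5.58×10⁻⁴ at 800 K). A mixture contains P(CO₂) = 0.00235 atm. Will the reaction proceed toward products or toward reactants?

(CaCO₃, CaO are pure solids — omitted from Qp.)
Qp = P(CO₂) = 0.00235
Qp = 0.00235 > Kp = 5.58×10⁻⁴, so the reverse reaction proceeds.

reverse (toward reactants)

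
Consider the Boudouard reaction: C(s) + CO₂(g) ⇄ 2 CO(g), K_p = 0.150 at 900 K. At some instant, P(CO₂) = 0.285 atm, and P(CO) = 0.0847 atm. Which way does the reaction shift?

(C is a pure solid — omitted from Q_p.)
Q_p = P(CO)² / P(CO₂) = (0.0847)² / (0.285) = 0.0252
Q_p = 0.0252 < K_p = 0.150, so the forward reaction proceeds.

forward (toward products)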